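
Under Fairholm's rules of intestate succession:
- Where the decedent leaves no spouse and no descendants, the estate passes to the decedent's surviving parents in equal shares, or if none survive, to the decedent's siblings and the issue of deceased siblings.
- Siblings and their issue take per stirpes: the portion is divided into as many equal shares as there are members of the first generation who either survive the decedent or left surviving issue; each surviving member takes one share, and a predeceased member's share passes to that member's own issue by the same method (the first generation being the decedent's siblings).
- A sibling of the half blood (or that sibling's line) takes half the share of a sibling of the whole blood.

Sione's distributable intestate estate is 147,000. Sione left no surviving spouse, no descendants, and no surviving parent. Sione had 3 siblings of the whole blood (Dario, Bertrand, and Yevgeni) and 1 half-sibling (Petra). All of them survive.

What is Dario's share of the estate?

Dario receives 42,000.

The entire 147,000 passes to the siblings and their issue.
Counting each half-blood sibling's line as half a unit, there are 7/2 units in 147,000, so one unit is 42,000. Whole-blood lines (Dario, Bertrand, and Yevgeni) take 42,000 each; half-blood lines (Petra) take 21,000 each.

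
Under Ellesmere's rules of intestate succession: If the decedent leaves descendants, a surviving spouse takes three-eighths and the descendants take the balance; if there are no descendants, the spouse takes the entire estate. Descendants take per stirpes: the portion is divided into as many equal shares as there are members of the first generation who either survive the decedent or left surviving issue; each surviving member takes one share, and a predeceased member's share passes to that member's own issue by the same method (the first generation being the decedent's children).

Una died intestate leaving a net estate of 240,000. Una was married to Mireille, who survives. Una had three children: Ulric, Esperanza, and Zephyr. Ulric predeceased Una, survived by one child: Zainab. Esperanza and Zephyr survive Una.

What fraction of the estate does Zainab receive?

Mireille takes three-eighths of 240,000 = 90,000. The remaining 150,000 passes to the descendants.
The descendants' portion (150,000) is divided into 3 shares of 50,000: Esperanza and Zephyr each take 50,000; Ulric's 50,000 share passes to Ulric's issue.
Ulric's share (50,000) passes entirely to Zainab.

Zainab receives 5/24 of the estate.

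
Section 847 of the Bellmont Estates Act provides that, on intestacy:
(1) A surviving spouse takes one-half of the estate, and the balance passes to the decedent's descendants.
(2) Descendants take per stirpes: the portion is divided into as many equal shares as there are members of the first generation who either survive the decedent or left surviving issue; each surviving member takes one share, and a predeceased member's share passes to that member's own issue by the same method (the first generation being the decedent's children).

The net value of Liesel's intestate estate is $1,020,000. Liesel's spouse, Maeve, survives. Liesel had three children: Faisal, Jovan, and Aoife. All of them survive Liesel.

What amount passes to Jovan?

Jovan receives $170,000.

Maeve takes one-half of $1,020,000 = $510,000. The remaining $510,000 passes to the descendants.
The descendants' portion ($510,000) is divided into 3 shares of $170,000: Faisal, Jovan, and Aoife each take $170,000.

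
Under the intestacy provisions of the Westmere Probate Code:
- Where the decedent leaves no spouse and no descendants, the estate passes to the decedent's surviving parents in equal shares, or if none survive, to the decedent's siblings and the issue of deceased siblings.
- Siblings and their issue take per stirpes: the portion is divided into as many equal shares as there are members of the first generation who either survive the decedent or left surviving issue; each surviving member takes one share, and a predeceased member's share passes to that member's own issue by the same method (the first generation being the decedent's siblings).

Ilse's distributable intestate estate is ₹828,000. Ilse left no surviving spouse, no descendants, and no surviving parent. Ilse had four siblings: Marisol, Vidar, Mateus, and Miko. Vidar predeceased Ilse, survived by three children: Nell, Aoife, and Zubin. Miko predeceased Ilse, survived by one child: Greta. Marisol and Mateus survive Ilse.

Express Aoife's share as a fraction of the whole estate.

Aoife receives 1/12 of the estate.

The entire ₹828,000 passes to the siblings and their issue.
That amount (₹828,000) is divided into 4 shares of ₹207,000: Marisol and Mateus each take ₹207,000; Vidar's ₹207,000 share passes to Vidar's issue; Miko's ₹207,000 share passes to Miko's issue.
Vidar's share (₹207,000) is divided into 3 shares of ₹69,000: Nell, Aoife, and Zubin each take ₹69,000.
Miko's share (₹207,000) passes entirely to Greta.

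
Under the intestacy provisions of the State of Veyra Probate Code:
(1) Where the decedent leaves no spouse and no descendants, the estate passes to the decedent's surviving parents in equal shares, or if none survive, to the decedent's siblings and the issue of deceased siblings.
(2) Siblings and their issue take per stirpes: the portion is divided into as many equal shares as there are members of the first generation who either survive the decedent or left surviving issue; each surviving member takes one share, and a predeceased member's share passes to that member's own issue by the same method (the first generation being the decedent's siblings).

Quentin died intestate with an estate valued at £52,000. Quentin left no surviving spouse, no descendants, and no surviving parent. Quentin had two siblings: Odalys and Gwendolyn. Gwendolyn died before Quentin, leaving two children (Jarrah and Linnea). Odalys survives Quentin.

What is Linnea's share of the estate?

The entire £52,000 passes to the siblings and their issue.
That amount (£52,000) is divided into 2 shares of £26,000: Odalys takes £26,000; Gwendolyn's £26,000 share passes to Gwendolyn's issue.
Gwendolyn's share (£26,000) is divided into 2 shares of £13,000: Jarrah and Linnea each take £13,000.

Linnea receives £13,000.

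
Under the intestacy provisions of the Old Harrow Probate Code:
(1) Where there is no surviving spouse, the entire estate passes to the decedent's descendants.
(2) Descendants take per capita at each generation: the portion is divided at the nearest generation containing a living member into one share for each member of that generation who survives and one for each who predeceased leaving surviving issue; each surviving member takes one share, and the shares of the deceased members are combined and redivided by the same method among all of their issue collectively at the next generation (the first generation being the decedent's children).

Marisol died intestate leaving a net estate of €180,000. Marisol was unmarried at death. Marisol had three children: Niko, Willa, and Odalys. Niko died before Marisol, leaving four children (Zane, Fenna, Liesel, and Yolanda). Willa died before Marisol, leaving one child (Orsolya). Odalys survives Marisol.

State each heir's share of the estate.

Zane: €24,000; Fenna: €24,000; Liesel: €24,000; Yolanda: €24,000; Orsolya: €24,000; Odalys: €60,000

The entire €180,000 passes to the descendants.
That amount (€180,000) is divided at the children's generation into 3 shares of €60,000. Odalys takes €60,000. The 2 shares of the deceased (Niko and Willa) are combined into a pool of €120,000.
That pool (€120,000) is divided at the grandchildren's generation equally among Zane, Fenna, Liesel, Yolanda, and Orsolya: €24,000 each.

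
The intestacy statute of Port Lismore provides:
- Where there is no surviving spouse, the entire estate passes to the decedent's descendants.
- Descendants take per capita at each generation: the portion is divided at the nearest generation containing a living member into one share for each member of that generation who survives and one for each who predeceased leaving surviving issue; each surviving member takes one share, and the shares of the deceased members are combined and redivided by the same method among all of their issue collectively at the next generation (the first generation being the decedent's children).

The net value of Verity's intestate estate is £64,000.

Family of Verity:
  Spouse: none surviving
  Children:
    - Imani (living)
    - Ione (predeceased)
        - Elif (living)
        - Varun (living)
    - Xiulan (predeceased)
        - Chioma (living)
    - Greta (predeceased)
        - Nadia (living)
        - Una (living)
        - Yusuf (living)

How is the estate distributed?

The entire £64,000 passes to the descendants.
That amount (£64,000) is divided at the children's generation into 4 shares of £16,000. Imani takes £16,000. The 3 shares of the deceased (Ione, Xiulan, and Greta) are combined into a pool of £48,000.
That pool (£48,000) is divided at the grandchildren's generation equally among Elif, Varun, Chioma, Nadia, Una, and Yusuf: £8,000 each.

Imani: £16,000; Elif: £8,000; Varun: £8,000; Chioma: £8,000; Nadia: £8,000; Una: £8,000; Yusuf: £8,000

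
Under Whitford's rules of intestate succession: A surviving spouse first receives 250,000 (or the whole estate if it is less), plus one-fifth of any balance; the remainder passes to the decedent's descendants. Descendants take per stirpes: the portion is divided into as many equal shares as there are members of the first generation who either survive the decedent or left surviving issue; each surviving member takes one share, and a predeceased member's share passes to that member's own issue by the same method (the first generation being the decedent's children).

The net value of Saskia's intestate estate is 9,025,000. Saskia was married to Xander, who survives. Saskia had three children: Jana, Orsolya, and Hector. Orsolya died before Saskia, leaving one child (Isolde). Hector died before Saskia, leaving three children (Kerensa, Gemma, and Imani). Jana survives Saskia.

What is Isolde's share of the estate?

Xander first takes 250,000, leaving a balance of 8,775,000. Xander then takes one-fifth of the balance (1,755,000), for a total of 2,005,000. The remaining 7,020,000 passes to the descendants.
The descendants' portion (7,020,000) is divided into 3 shares of 2,340,000: Jana takes 2,340,000; Orsolya's 2,340,000 share passes to Orsolya's issue; Hector's 2,340,000 share passes to Hector's issue.
Orsolya's share (2,340,000) passes entirely to Isolde.
Hector's share (2,340,000) is divided into 3 shares of 780,000: Kerensa, Gemma, and Imani each take 780,000.

Isolde receives 2,340,000.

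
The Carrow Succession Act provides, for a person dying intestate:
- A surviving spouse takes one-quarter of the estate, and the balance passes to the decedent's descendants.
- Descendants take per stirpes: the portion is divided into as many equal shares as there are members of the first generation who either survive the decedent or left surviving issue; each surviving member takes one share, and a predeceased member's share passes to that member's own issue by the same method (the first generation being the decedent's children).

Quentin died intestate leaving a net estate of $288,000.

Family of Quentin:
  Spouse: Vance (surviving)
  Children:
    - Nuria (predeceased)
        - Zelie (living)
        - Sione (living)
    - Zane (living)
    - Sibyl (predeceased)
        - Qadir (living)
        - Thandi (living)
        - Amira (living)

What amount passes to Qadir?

Qadir receives $24,000.

Vance takes one-quarter of $288,000 = $72,000. The remaining $216,000 passes to the descendants.
The descendants' portion ($216,000) is divided into 3 shares of $72,000: Zane takes $72,000; Nuria's $72,000 share passes to Nuria's issue; Sibyl's $72,000 share passes to Sibyl's issue.
Nuria's share ($72,000) is divided into 2 shares of $36,000: Zelie and Sione each take $36,000.
Sibyl's share ($72,000) is divided into 3 shares of $24,000: Qadir, Thandi, and Amira each take $24,000.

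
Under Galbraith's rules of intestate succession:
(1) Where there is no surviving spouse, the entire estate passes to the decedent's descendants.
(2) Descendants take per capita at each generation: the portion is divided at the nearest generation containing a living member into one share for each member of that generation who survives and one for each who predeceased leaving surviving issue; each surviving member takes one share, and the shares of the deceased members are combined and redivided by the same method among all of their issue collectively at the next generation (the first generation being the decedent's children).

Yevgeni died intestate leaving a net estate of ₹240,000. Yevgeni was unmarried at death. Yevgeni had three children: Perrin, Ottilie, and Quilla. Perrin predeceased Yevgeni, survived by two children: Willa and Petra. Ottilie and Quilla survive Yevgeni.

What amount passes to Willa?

The entire ₹240,000 passes to the descendants.
That amount (₹240,000) is divided at the children's generation into 3 shares of ₹80,000. Ottilie and Quilla each take ₹80,000. The remaining share for the deceased Perrin (₹80,000) is carried to the next generation.
That pool (₹80,000) is divided at the grandchildren's generation equally among Willa and Petra: ₹40,000 each.

Willa receives ₹40,000.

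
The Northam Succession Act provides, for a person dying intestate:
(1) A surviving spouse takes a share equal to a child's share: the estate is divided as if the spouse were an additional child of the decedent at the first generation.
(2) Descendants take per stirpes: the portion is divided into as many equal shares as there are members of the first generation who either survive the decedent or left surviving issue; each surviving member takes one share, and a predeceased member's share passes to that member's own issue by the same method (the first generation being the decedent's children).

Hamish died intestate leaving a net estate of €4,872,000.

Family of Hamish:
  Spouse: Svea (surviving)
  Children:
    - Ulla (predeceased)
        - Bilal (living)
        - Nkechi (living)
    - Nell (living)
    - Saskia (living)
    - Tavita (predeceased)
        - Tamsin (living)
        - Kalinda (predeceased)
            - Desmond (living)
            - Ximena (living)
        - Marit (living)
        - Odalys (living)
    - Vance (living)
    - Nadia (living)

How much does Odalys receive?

The spouse counts as an additional share at the children's level, so there are 7 primary shares of €696,000. Svea takes one such share (€696,000).
The children's combined portion (€4,176,000) is divided into 6 shares of €696,000: Nell, Saskia, Vance, and Nadia each take €696,000; Ulla's €696,000 share passes to Ulla's issue; Tavita's €696,000 share passes to Tavita's issue.
Ulla's share (€696,000) is divided into 2 shares of €348,000: Bilal and Nkechi each take €348,000.
Tavita's share (€696,000) is divided into 4 shares of €174,000: Tamsin, Marit, and Odalys each take €174,000; Kalinda's €174,000 share passes to Kalinda's issue.
Kalinda's share (€174,000) is divided into 2 shares of €87,000: Desmond and Ximena each take €87,000.

Odalys receives €174,000.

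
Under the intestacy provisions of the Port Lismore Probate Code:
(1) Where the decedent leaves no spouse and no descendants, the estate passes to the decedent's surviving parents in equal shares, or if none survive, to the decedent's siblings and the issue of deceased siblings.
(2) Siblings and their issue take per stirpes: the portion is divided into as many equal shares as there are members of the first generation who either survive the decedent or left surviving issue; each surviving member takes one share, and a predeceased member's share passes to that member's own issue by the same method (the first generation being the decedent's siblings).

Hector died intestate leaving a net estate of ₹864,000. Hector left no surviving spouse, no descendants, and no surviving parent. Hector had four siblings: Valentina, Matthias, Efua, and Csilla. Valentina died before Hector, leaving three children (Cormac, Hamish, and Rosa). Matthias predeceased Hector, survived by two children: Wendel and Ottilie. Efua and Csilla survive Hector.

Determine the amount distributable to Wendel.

Wendel receives ₹108,000.

The entire ₹864,000 passes to the siblings and their issue.
That amount (₹864,000) is divided into 4 shares of ₹216,000: Efua and Csilla each take ₹216,000; Valentina's ₹216,000 share passes to Valentina's issue; Matthias's ₹216,000 share passes to Matthias's issue.
Valentina's share (₹216,000) is divided into 3 shares of ₹72,000: Cormac, Hamish, and Rosa each take ₹72,000.
Matthias's share (₹216,000) is divided into 2 shares of ₹108,000: Wendel and Ottilie each take ₹108,000.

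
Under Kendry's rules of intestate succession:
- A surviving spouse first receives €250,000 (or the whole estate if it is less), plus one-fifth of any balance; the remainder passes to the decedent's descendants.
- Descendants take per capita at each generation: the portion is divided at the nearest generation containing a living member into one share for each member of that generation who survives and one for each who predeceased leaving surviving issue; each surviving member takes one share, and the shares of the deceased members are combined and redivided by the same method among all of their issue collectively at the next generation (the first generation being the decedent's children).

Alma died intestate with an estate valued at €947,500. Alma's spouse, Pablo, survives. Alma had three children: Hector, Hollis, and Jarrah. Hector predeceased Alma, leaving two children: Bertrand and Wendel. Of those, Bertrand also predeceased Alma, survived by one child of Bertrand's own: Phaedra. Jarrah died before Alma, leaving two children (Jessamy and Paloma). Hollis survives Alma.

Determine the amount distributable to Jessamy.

Jessamy receives €93,000.

Pablo first takes €250,000, leaving a balance of €697,500. Pablo then takes one-fifth of the balance (€139,500), for a total of €389,500. The remaining €558,000 passes to the descendants.
The descendants' portion (€558,000) is divided at the children's generation into 3 shares of €186,000. Hollis takes €186,000. The 2 shares of the deceased (Hector and Jarrah) are combined into a pool of €372,000.
That pool (€372,000) is divided at the grandchildren's generation into 4 shares of €93,000. Wendel, Jessamy, and Paloma each take €93,000. The remaining share for the deceased Bertrand (€93,000) is carried to the next generation.
That pool (€93,000) passes entirely to Phaedra, the sole taker at the great-grandchildren's generation.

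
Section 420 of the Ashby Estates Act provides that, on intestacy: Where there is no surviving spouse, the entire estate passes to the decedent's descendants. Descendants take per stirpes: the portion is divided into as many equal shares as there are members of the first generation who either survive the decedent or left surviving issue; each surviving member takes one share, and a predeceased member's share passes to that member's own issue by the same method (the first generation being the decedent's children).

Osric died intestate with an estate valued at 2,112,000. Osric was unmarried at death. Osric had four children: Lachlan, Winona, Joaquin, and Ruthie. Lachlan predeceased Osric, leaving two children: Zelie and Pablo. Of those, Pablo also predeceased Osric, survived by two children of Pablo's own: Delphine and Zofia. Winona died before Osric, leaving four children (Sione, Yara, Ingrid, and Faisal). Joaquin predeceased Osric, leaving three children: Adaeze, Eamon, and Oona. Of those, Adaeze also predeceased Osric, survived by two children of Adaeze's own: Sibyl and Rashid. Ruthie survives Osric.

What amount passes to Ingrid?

Ingrid receives 132,000.

The entire 2,112,000 passes to the descendants.
That amount (2,112,000) is divided into 4 shares of 528,000: Ruthie takes 528,000; Lachlan's 528,000 share passes to Lachlan's issue; Winona's 528,000 share passes to Winona's issue; Joaquin's 528,000 share passes to Joaquin's issue.
Lachlan's share (528,000) is divided into 2 shares of 264,000: Zelie takes 264,000; Pablo's 264,000 share passes to Pablo's issue.
Pablo's share (264,000) is divided into 2 shares of 132,000: Delphine and Zofia each take 132,000.
Winona's share (528,000) is divided into 4 shares of 132,000: Sione, Yara, Ingrid, and Faisal each take 132,000.
Joaquin's share (528,000) is divided into 3 shares of 176,000: Eamon and Oona each take 176,000; Adaeze's 176,000 share passes to Adaeze's issue.
Adaeze's share (176,000) is divided into 2 shares of 88,000: Sibyl and Rashid each take 88,000.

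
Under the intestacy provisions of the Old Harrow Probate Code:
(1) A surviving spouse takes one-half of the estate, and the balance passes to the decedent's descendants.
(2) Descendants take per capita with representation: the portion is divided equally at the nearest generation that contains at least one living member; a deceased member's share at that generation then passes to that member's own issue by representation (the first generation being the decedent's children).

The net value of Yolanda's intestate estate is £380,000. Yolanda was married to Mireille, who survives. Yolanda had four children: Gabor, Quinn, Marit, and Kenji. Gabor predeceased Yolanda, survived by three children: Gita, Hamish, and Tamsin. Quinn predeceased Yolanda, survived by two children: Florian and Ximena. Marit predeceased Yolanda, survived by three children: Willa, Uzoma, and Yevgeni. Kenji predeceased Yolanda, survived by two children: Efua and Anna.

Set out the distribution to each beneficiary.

Mireille: £190,000; Gita: £19,000; Hamish: £19,000; Tamsin: £19,000; Florian: £19,000; Ximena: £19,000; Willa: £19,000; Uzoma: £19,000; Yevgeni: £19,000; Efua: £19,000; Anna: £19,000

Mireille takes one-half of £380,000 = £190,000. The remaining £190,000 passes to the descendants.
No child survives, so the initial division is made at the grandchildren's generation.
The descendants' portion (£190,000) is divided into 10 shares of £19,000: Gita, Hamish, Tamsin, Florian, Ximena, Willa, Uzoma, Yevgeni, Efua, and Anna each take £19,000.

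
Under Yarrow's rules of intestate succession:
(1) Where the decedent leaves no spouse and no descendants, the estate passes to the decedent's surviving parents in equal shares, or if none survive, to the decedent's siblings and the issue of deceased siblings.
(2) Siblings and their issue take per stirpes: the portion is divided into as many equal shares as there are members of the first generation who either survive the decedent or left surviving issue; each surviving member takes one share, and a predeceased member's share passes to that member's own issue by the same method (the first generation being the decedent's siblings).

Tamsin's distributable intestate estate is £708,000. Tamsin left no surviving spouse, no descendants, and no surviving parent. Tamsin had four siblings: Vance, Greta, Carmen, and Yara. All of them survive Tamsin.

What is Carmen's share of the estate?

Carmen receives £177,000.

The entire £708,000 passes to the siblings and their issue.
That amount (£708,000) is divided into 4 shares of £177,000: Vance, Greta, Carmen, and Yara each take £177,000.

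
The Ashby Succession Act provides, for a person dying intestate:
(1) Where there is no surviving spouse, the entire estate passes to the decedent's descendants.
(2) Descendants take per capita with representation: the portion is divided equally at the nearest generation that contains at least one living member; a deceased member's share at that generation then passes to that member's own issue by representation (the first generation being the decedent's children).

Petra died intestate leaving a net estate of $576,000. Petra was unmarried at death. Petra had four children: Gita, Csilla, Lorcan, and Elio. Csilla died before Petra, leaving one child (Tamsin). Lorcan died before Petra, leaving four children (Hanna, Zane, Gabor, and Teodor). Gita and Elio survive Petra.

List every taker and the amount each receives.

The entire $576,000 passes to the descendants.
That amount ($576,000) is divided into 4 shares of $144,000: Gita and Elio each take $144,000; Csilla's $144,000 share passes to Csilla's issue; Lorcan's $144,000 share passes to Lorcan's issue.
Csilla's share ($144,000) passes entirely to Tamsin.
Lorcan's share ($144,000) is divided into 4 shares of $36,000: Hanna, Zane, Gabor, and Teodor each take $36,000.

Gita: $144,000; Tamsin: $144,000; Hanna: $36,000; Zane: $36,000; Gabor: $36,000; Teodor: $36,000; Elio: $144,000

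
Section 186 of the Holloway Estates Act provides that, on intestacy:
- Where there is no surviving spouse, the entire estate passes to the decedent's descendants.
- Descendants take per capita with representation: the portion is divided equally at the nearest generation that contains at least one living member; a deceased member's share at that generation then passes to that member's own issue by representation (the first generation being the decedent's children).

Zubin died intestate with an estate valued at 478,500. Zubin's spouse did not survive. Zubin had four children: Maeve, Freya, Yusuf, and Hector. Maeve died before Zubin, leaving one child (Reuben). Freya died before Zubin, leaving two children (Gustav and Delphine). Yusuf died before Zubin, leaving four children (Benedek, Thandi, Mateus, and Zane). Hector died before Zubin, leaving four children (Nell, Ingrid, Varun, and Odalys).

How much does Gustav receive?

The entire 478,500 passes to the descendants.
No child survives, so the initial division is made at the grandchildren's generation.
That amount (478,500) is divided into 11 shares of 43,500: Reuben, Gustav, Delphine, Benedek, Thandi, Mateus, Zane, Nell, Ingrid, Varun, and Odalys each take 43,500.

Gustav receives 43,500.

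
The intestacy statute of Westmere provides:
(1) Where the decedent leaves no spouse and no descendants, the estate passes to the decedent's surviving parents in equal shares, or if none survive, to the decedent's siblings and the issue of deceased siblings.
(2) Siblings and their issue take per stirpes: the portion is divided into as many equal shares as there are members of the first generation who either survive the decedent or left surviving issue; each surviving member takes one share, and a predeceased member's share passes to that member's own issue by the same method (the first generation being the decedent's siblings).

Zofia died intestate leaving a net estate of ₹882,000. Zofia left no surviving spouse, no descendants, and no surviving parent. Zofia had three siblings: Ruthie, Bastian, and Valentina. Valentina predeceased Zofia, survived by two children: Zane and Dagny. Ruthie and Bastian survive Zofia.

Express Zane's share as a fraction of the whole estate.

The entire ₹882,000 passes to the siblings and their issue.
That amount (₹882,000) is divided into 3 shares of ₹294,000: Ruthie and Bastian each take ₹294,000; Valentina's ₹294,000 share passes to Valentina's issue.
Valentina's share (₹294,000) is divided into 2 shares of ₹147,000: Zane and Dagny each take ₹147,000.

Zane receives 1/6 of the estate.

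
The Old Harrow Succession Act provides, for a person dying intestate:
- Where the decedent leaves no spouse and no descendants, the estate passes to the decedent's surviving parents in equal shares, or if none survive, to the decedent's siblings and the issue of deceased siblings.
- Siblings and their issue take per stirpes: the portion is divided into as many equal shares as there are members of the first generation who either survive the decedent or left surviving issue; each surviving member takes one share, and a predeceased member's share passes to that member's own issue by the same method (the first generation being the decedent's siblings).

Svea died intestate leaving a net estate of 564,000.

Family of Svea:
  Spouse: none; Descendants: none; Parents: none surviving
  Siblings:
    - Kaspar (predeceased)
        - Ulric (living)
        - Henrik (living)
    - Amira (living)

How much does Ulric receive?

Ulric receives 141,000.

The entire 564,000 passes to the siblings and their issue.
That amount (564,000) is divided into 2 shares of 282,000: Amira takes 282,000; Kaspar's 282,000 share passes to Kaspar's issue.
Kaspar's share (282,000) is divided into 2 shares of 141,000: Ulric and Henrik each take 141,000.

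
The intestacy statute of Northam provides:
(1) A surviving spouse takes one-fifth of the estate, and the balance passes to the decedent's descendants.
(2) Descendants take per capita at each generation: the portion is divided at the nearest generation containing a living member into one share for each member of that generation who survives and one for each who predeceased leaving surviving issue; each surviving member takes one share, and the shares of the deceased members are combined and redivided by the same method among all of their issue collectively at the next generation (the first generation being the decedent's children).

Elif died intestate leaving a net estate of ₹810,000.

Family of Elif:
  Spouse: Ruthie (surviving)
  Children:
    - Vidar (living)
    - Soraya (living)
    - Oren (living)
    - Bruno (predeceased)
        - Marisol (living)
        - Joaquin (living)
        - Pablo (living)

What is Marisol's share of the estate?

Marisol receives ₹54,000.

Ruthie takes one-fifth of ₹810,000 = ₹162,000. The remaining ₹648,000 passes to the descendants.
The descendants' portion (₹648,000) is divided at the children's generation into 4 shares of ₹162,000. Vidar, Soraya, and Oren each take ₹162,000. The remaining share for the deceased Bruno (₹162,000) is carried to the next generation.
That pool (₹162,000) is divided at the grandchildren's generation equally among Marisol, Joaquin, and Pablo: ₹54,000 each.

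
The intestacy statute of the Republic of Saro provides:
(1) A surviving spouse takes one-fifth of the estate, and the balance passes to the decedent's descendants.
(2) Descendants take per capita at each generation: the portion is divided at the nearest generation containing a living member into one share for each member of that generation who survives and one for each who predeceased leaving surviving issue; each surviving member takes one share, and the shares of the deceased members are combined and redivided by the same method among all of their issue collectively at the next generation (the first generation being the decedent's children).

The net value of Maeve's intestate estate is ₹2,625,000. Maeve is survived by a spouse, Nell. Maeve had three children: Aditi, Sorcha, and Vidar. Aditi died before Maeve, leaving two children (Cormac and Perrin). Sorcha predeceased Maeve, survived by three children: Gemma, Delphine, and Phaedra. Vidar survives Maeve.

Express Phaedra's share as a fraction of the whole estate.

Phaedra receives 8/75 of the estate.

Nell takes one-fifth of ₹2,625,000 = ₹525,000. The remaining ₹2,100,000 passes to the descendants.
The descendants' portion (₹2,100,000) is divided at the children's generation into 3 shares of ₹700,000. Vidar takes ₹700,000. The 2 shares of the deceased (Aditi and Sorcha) are combined into a pool of ₹1,400,000.
That pool (₹1,400,000) is divided at the grandchildren's generation equally among Cormac, Perrin, Gemma, Delphine, and Phaedra: ₹280,000 each.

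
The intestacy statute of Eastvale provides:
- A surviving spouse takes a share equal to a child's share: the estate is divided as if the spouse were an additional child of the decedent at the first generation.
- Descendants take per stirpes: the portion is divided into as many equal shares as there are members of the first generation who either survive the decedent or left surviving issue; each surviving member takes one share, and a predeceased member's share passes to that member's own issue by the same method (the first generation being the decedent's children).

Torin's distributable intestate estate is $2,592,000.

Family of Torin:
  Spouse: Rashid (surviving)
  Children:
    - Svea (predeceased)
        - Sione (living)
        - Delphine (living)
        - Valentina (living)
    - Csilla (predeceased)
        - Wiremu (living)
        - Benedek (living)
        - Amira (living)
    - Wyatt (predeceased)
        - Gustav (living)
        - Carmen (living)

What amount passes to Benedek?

The spouse counts as an additional share at the children's level, so there are 4 primary shares of $648,000. Rashid takes one such share ($648,000).
The children's combined portion ($1,944,000) is divided into 3 shares of $648,000: Svea's $648,000 share passes to Svea's issue; Csilla's $648,000 share passes to Csilla's issue; Wyatt's $648,000 share passes to Wyatt's issue.
Svea's share ($648,000) is divided into 3 shares of $216,000: Sione, Delphine, and Valentina each take $216,000.
Csilla's share ($648,000) is divided into 3 shares of $216,000: Wiremu, Benedek, and Amira each take $216,000.
Wyatt's share ($648,000) is divided into 2 shares of $324,000: Gustav and Carmen each take $324,000.

Benedek receives $216,000.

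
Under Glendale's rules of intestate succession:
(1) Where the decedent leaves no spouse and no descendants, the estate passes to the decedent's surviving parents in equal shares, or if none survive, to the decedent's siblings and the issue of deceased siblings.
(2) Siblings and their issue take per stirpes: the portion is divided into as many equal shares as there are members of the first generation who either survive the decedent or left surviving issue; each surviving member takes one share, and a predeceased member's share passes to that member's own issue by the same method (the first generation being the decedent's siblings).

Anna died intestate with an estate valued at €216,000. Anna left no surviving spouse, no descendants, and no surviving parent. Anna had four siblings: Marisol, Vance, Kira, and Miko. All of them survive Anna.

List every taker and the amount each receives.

The entire €216,000 passes to the siblings and their issue.
That amount (€216,000) is divided into 4 shares of €54,000: Marisol, Vance, Kira, and Miko each take €54,000.

Marisol: €54,000; Vance: €54,000; Kira: €54,000; Miko: €54,000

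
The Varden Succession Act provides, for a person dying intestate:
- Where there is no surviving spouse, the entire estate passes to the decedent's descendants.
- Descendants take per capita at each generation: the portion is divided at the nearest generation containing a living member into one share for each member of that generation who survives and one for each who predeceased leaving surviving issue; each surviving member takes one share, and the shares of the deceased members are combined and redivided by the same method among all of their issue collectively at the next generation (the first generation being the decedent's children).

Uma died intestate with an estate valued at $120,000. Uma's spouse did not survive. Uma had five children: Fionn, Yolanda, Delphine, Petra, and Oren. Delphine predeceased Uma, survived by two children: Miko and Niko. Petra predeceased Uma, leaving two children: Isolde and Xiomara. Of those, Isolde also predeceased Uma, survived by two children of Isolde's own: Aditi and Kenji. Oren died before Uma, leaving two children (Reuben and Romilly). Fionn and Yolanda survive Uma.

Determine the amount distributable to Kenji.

Kenji receives $6,000.

The entire $120,000 passes to the descendants.
That amount ($120,000) is divided at the children's generation into 5 shares of $24,000. Fionn and Yolanda each take $24,000. The 3 shares of the deceased (Delphine, Petra, and Oren) are combined into a pool of $72,000.
That pool ($72,000) is divided at the grandchildren's generation into 6 shares of $12,000. Miko, Niko, Xiomara, Reuben, and Romilly each take $12,000. The remaining share for the deceased Isolde ($12,000) is carried to the next generation.
That pool ($12,000) is divided at the great-grandchildren's generation equally among Aditi and Kenji: $6,000 each.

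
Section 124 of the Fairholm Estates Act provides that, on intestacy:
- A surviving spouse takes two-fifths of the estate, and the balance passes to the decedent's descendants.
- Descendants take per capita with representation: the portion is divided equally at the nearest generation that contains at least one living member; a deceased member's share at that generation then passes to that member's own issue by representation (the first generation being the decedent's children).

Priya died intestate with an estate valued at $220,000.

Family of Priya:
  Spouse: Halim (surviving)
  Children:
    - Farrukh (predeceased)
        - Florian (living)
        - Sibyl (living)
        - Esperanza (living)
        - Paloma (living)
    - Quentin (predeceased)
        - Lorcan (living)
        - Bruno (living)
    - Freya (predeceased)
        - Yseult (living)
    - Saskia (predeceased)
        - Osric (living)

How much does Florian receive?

Halim takes two-fifths of $220,000 = $88,000. The remaining $132,000 passes to the descendants.
No child survives, so the initial division is made at the grandchildren's generation.
The descendants' portion ($132,000) is divided into 8 shares of $16,500: Florian, Sibyl, Esperanza, Paloma, Lorcan, Bruno, Yseult, and Osric each take $16,500.

Florian receives $16,500.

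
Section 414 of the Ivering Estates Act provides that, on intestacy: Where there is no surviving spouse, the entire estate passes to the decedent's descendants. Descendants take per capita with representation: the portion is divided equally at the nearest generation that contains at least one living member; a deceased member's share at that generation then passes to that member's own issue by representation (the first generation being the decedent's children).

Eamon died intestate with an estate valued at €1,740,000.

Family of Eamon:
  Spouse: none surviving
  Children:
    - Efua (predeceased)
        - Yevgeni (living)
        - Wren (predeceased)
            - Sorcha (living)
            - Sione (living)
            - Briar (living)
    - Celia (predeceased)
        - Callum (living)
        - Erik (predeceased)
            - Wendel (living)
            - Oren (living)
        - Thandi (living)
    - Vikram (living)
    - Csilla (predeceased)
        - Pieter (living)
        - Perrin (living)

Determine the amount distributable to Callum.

Callum receives €145,000.

The entire €1,740,000 passes to the descendants.
That amount (€1,740,000) is divided into 4 shares of €435,000: Vikram takes €435,000; Efua's €435,000 share passes to Efua's issue; Celia's €435,000 share passes to Celia's issue; Csilla's €435,000 share passes to Csilla's issue.
Efua's share (€435,000) is divided into 2 shares of €217,500: Yevgeni takes €217,500; Wren's €217,500 share passes to Wren's issue.
Wren's share (€217,500) is divided into 3 shares of €72,500: Sorcha, Sione, and Briar each take €72,500.
Celia's share (€435,000) is divided into 3 shares of €145,000: Callum and Thandi each take €145,000; Erik's €145,000 share passes to Erik's issue.
Erik's share (€145,000) is divided into 2 shares of €72,500: Wendel and Oren each take €72,500.
Csilla's share (€435,000) is divided into 2 shares of €217,500: Pieter and Perrin each take €217,500.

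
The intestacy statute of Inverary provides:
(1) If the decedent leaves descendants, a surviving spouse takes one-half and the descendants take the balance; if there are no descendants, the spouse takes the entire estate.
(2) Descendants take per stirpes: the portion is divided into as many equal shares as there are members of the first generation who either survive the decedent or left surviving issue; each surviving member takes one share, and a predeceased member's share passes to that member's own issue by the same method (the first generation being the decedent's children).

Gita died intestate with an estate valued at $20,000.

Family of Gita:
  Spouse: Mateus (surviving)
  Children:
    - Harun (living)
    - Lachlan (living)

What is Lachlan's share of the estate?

Mateus takes one-half of $20,000 = $10,000. The remaining $10,000 passes to the descendants.
The descendants' portion ($10,000) is divided into 2 shares of $5,000: Harun and Lachlan each take $5,000.

Lachlan receives $5,000.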